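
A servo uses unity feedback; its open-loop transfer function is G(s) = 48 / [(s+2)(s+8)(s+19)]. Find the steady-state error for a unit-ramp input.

infinity

G(s) has no factors of s in the denominator, so the system is type 0.
For a type-0 system K_v = 0, so e_ss to a ramp input is unbounded.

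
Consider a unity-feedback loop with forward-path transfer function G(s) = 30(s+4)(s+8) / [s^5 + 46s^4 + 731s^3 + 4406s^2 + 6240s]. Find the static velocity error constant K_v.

2/13

Lowest-order denominator term is 6240s, so the open loop has 1 pole at the origin → type 1 system.
K_v = lim_{s→0} s·G(s) = 30·4·8 / 6240 = 2/13.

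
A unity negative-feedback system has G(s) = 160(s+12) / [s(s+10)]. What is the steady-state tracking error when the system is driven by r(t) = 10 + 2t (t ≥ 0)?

G(s) has one factor of s in the denominator, so the system is type 1. Taking each input component in turn:
  • 10: tracked with zero error.
  • 2t: e_ss = 2/K_v with K_v=192 → 1/96.
Total e_ss = 1/96.

1/96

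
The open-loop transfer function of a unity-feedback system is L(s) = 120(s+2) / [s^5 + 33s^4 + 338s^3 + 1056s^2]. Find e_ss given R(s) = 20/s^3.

88

The denominator has no term below 1056s^2 — 2 poles at s=0, type 2.
K_a = lim_{s→0} s^2·L(s) = 120·2 / 1056 = 5/22.
r(t) = 10t^2 gives R(s) = 20/s^3.
e_ss = 20/K_a = 20/(5/22) = 88.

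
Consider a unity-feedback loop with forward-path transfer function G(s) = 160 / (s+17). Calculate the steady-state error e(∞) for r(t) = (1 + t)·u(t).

System type = 0 (no poles at s=0). By superposition:
  • 1: e_ss = 1/(1+K_p) with K_p=160/17 → 17/177.
  • t: a type-0 system cannot track it, e_ss → ∞.
The unbounded component dominates.

infinity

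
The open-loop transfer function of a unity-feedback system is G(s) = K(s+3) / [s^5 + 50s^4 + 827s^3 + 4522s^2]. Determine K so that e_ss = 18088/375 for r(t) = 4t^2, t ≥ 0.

250

Factoring s^2 from the denominator leaves a polynomial with constant term 4522, so the system is type 2.
K_a = lim_{s→0} s^2·G(s) = K·3 / 4522 = (3/4522)·K.
e_ss = 8/K_a = 18088/375 ⇒ K_a = 375/2261 ⇒ K = (375/2261)/(3/4522) = 250.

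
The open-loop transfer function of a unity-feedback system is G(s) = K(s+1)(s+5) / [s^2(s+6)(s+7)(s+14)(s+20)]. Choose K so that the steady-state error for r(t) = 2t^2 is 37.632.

G(s) has two factors of s in the denominator, so the system is type 2.
K_a = lim_{s→0} s^2·G(s) = K·1·5 / (6·7·14·20) = (1/2352)·K.
e_ss = 4/K_a = 37.632 ⇒ K_a = 125/1176 ⇒ K = (125/1176)/(1/2352) = 250.

250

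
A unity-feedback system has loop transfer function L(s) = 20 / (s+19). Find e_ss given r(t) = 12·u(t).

System type = 0 (no poles at s=0).
K_p = lim_{s→0} L(s) = 20 / (19) = 20/19.
e_ss = 12/(1 + K_p) = 12/(39/19) = 76/13.

76/13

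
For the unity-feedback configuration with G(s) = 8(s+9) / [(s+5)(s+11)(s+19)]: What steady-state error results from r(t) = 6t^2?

G(s) has no factors of s in the denominator, so the system is type 0.
For a type-0 system K_a = 0, so e_ss to a parabolic input is unbounded.

infinity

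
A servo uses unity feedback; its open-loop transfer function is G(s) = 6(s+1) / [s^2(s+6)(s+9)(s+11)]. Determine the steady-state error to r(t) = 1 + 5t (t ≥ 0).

0

The open loop has two poles at the origin → type 2 system. Taking each input component in turn:
  • 1: tracked with zero error.
  • 5t: tracked with zero error.
Total e_ss = 0.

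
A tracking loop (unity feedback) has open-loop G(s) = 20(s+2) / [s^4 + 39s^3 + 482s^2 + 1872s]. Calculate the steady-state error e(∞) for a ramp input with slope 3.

Factoring s from the denominator leaves a polynomial with constant term 1872, so the system is type 1.
K_v = lim_{s→0} s·G(s) = 20·2 / 1872 = 5/234.
e_ss = 3/K_v = 3/(5/234) = 140.4.

140.4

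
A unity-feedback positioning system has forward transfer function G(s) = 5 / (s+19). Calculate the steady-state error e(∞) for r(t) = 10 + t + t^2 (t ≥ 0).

infinity

No free integrators in G(s): this is a type 0 system. Taking each input component in turn:
  • 10: e_ss = 10/(1+K_p) with K_p=5/19 → 95/12.
  • t: a type-0 system cannot track it, e_ss → ∞.
  • t^2: a type-0 system cannot track it, e_ss → ∞.
The unbounded component dominates.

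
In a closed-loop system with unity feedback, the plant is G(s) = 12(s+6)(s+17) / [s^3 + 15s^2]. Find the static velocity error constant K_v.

K_v = lim_{s→0} s·G(s); with 2 poles at the origin the limit diverges, so K_v = ∞.

infinity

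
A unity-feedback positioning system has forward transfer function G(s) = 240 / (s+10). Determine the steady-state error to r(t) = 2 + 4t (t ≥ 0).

System type = 0 (no poles at s=0). By superposition:
  • 2: e_ss = 2/(1+K_p) with K_p=24 → 0.08.
  • 4t: a type-0 system cannot track it, e_ss → ∞.
The unbounded component dominates.

infinity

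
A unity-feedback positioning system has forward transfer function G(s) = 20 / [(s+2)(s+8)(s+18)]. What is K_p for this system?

5/72

No free integrators in G(s): this is a type 0 system.
K_p = lim_{s→0} G(s) = 20 / (2·8·18) = 5/72.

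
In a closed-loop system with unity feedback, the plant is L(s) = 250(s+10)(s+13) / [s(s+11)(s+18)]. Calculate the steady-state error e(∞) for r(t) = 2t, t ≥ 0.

L(s) has one factor of s in the denominator, so the system is type 1.
K_v = lim_{s→0} s·L(s) = 250·10·13 / (11·18) = 16250/99.
e_ss = 2/K_v = 2/(16250/99) = 99/8125.

99/8125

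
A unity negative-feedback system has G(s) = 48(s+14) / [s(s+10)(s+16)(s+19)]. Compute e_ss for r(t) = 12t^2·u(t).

G(s) has one factor of s in the denominator, so the system is type 1.
K_a = lim_{s→0} s^2·G(s) = 0; the steady-state error to this parabolic input grows without bound.

infinity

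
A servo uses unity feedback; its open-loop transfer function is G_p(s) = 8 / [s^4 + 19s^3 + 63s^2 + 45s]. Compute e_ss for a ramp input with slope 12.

Lowest-order denominator term is 45s, so the open loop has 1 pole at the origin → type 1 system.
K_v = lim_{s→0} s·G_p(s) = 8 / 45 = 8/45.
e_ss = 12/K_v = 12/(8/45) = 67.5.

67.5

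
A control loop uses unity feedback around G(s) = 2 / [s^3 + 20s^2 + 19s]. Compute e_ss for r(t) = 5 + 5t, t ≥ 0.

The denominator has no term below 19s — 1 pole at s=0, type 1. Taking each input component in turn:
  • 5: tracked with zero error.
  • 5t: e_ss = 5/K_v with K_v=2/19 → 47.5.
Total e_ss = 47.5.

47.5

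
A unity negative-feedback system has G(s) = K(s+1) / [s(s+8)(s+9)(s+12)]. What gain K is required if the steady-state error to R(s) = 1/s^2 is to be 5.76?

System type = 1 (one pole at s=0).
K_v = lim_{s→0} s·G(s) = K·1 / (8·9·12) = (1/864)·K.
e_ss = 1/K_v = 5.76 ⇒ K_v = 25/144 ⇒ K = (25/144)/(1/864) = 150.

150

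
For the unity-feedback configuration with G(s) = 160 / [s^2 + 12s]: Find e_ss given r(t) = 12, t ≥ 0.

0

Lowest-order denominator term is 12s, so the open loop has 1 pole at the origin → type 1 system.
K_p = ∞ for a type-1 system; e_ss to a step is zero.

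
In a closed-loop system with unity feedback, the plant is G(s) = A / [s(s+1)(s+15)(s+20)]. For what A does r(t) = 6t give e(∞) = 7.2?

The open loop has one pole at the origin → type 1 system.
K_v = lim_{s→0} s·G(s) = A / (1·15·20) = (1/300)·A.
e_ss = 6/K_v = 7.2 ⇒ K_v = 5/6 ⇒ A = (5/6)/(1/300) = 250.

250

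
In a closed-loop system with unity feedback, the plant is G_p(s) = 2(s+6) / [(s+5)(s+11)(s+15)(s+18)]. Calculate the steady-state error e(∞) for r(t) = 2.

4950/2477

The open loop has no poles at the origin → type 0 system.
K_p = lim_{s→0} G_p(s) = 2·6 / (5·11·15·18) = 2/2475.
e_ss = 2/(1 + K_p) = 2/(2477/2475) = 4950/2477.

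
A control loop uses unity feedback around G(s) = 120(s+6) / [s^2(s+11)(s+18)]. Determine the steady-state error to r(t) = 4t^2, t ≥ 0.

System type = 2 (two poles at s=0).
K_a = lim_{s→0} s^2·G(s) = 120·6 / (11·18) = 40/11.
r(t) = 4t^2 gives R(s) = 8/s^3.
e_ss = 8/K_a = 8/(40/11) = 2.2.

2.2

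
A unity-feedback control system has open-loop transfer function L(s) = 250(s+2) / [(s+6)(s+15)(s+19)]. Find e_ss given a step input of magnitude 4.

684/221

System type = 0 (no poles at s=0).
K_p = lim_{s→0} L(s) = 250·2 / (6·15·19) = 50/171.
e_ss = 4/(1 + K_p) = 4/(221/171) = 684/221.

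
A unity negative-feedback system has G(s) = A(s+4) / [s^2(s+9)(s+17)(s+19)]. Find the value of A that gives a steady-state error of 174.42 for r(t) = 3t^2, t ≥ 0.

The open loop has two poles at the origin → type 2 system.
K_a = lim_{s→0} s^2·G(s) = A·4 / (9·17·19) = (4/2907)·A.
e_ss = 6/K_a = 174.42 ⇒ K_a = 100/2907 ⇒ A = (100/2907)/(4/2907) = 25.

25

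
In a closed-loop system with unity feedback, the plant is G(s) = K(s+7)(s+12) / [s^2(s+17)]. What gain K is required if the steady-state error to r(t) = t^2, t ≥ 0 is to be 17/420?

The open loop has two poles at the origin → type 2 system.
K_a = lim_{s→0} s^2·G(s) = K·7·12 / (17) = (84/17)·K.
e_ss = 2/K_a = 17/420 ⇒ K_a = 840/17 ⇒ K = (840/17)/(84/17) = 10.

10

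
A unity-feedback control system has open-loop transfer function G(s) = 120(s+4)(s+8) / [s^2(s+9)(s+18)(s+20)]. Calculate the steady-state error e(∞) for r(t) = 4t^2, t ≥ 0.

6.75

The open loop has two poles at the origin → type 2 system.
K_a = lim_{s→0} s^2·G(s) = 120·4·8 / (9·18·20) = 32/27.
r(t) = 4t^2 gives R(s) = 8/s^3.
e_ss = 8/K_a = 8/(32/27) = 6.75.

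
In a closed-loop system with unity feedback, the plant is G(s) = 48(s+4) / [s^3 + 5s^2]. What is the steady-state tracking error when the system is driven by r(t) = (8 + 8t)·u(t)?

Lowest-order denominator term is 5s^2, so the open loop has 2 poles at the origin → type 2 system. Taking each input component in turn:
  • 8: tracked with zero error.
  • 8t: tracked with zero error.
Total e_ss = 0.

0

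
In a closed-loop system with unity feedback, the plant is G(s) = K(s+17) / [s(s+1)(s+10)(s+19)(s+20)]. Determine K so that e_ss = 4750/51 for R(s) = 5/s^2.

12

The open loop has one pole at the origin → type 1 system.
K_v = lim_{s→0} s·G(s) = K·17 / (1·10·19·20) = (17/3800)·K.
e_ss = 5/K_v = 4750/51 ⇒ K_v = 51/950 ⇒ K = (51/950)/(17/3800) = 12.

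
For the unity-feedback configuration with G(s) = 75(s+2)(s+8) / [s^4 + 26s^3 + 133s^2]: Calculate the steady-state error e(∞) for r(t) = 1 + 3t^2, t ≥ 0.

0.665

The denominator has no term below 133s^2 — 2 poles at s=0, type 2. By superposition:
  • 1: tracked with zero error.
  • 3t^2: e_ss = 6/K_a with K_a=1200/133 → 0.665.
Total e_ss = 0.665.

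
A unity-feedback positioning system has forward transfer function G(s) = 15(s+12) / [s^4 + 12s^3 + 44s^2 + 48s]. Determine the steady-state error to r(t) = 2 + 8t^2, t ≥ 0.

Lowest-order denominator term is 48s, so the open loop has 1 pole at the origin → type 1 system. Taking each input component in turn:
  • 2: tracked with zero error.
  • 8t^2: a type-1 system cannot track it, e_ss → ∞.
The unbounded component dominates.

infinity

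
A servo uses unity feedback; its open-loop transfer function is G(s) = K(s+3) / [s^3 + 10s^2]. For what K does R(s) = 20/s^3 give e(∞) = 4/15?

Factoring s^2 from the denominator leaves a polynomial with constant term 10, so the system is type 2.
K_a = lim_{s→0} s^2·G(s) = K·3 / 10 = 0.3·K.
e_ss = 20/K_a = 4/15 ⇒ K_a = 75 ⇒ K = 75/0.3 = 250.

250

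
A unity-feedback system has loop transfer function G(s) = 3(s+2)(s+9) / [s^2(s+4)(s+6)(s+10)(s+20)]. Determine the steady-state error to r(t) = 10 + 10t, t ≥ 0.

0

G(s) has two factors of s in the denominator, so the system is type 2. Taking each input component in turn:
  • 10: tracked with zero error.
  • 10t: tracked with zero error.
Total e_ss = 0.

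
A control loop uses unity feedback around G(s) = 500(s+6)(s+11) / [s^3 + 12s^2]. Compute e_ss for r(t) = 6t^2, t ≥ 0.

6/1375

The denominator has no term below 12s^2 — 2 poles at s=0, type 2.
K_a = lim_{s→0} s^2·G(s) = 500·6·11 / 12 = 2750.
r(t) = 6t^2 gives R(s) = 12/s^3.
e_ss = 12/K_a = 12/2750 = 6/1375.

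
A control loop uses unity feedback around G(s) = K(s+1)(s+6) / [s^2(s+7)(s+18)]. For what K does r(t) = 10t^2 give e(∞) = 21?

Two free integrators in G(s): this is a type 2 system.
K_a = lim_{s→0} s^2·G(s) = K·1·6 / (7·18) = (1/21)·K.
e_ss = 20/K_a = 21 ⇒ K_a = 20/21 ⇒ K = (20/21)/(1/21) = 20.

20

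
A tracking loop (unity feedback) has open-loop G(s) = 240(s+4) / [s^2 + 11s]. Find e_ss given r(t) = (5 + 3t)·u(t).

Lowest-order denominator term is 11s, so the open loop has 1 pole at the origin → type 1 system. Treating each term separately:
  • 5: tracked with zero error.
  • 3t: e_ss = 3/K_v with K_v=960/11 → 11/320.
Total e_ss = 11/320.

11/320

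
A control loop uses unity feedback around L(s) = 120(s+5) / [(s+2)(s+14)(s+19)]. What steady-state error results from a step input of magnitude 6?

System type = 0 (no poles at s=0).
K_p = lim_{s→0} L(s) = 120·5 / (2·14·19) = 150/133.
e_ss = 6/(1 + K_p) = 6/(283/133) = 798/283.

798/283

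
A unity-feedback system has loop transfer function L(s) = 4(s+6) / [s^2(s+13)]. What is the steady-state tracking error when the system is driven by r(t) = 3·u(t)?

0

Two free integrators in L(s): this is a type 2 system.
K_p = ∞ for a type-2 system; e_ss to a step is zero.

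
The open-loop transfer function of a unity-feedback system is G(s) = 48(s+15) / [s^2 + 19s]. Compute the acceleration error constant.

Factoring s from the denominator leaves a polynomial with constant term 19, so the system is type 1.
K_a = lim_{s→0} s^2·G(s) = 0 (the extra factor of s kills the finite limit).

0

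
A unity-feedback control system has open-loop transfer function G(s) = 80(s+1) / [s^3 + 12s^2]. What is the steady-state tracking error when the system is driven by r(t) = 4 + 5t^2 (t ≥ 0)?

1.5

Factoring s^2 from the denominator leaves a polynomial with constant term 12, so the system is type 2. By superposition:
  • 4: tracked with zero error.
  • 5t^2: e_ss = 10/K_a with K_a=20/3 → 1.5.
Total e_ss = 1.5.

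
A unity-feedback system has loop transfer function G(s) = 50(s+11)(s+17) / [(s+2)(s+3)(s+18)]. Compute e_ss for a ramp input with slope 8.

infinity

No free integrators in G(s): this is a type 0 system.
For a type-0 system K_v = 0, so e_ss to a ramp input is unbounded.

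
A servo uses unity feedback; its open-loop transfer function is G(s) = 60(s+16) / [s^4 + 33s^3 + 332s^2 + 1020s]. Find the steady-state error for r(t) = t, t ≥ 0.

1.0625

Lowest-order denominator term is 1020s, so the open loop has 1 pole at the origin → type 1 system.
K_v = lim_{s→0} s·G(s) = 60·16 / 1020 = 16/17.
e_ss = 1/K_v = 1/(16/17) = 1.0625.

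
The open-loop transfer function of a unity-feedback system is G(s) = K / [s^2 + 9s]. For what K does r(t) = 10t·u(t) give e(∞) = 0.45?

200

The denominator has no term below 9s — 1 pole at s=0, type 1.
K_v = lim_{s→0} s·G(s) = K / 9 = (1/9)·K.
e_ss = 10/K_v = 0.45 ⇒ K_v = 200/9 ⇒ K = (200/9)/(1/9) = 200.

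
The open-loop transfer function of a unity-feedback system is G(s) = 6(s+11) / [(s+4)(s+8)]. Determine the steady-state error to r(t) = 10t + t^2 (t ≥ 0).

infinity

No free integrators in G(s): this is a type 0 system. By superposition:
  • 10t: a type-0 system cannot track it, e_ss → ∞.
  • t^2: a type-0 system cannot track it, e_ss → ∞.
The unbounded component dominates.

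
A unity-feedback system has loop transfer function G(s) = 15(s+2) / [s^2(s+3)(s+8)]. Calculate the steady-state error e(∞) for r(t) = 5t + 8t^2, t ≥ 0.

Two free integrators in G(s): this is a type 2 system. Taking each input component in turn:
  • 5t: tracked with zero error.
  • 8t^2: e_ss = 16/K_a with K_a=1.25 → 12.8.
Total e_ss = 12.8.

12.8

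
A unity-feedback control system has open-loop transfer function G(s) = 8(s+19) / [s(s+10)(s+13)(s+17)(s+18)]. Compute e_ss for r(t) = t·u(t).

One free integrator in G(s): this is a type 1 system.
K_v = lim_{s→0} s·G(s) = 8·19 / (10·13·17·18) = 38/9945.
e_ss = 1/K_v = 1/(38/9945) = 9945/38.

9945/38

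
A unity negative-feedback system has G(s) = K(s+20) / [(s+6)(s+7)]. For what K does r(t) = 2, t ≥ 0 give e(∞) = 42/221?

20

The open loop has no poles at the origin → type 0 system.
K_p = lim_{s→0} G(s) = K·20 / (6·7) = (10/21)·K.
e_ss = 2/(1 + K_p) = 42/221 ⇒ 1 + (10/21)·K = 221/21 ⇒ K = 20.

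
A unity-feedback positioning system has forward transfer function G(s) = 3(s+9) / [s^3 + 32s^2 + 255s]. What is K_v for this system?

9/85

Factoring s from the denominator leaves a polynomial with constant term 255, so the system is type 1.
K_v = lim_{s→0} s·G(s) = 3·9 / 255 = 9/85.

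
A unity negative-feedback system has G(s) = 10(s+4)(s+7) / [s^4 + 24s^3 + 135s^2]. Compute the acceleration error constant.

56/27

The denominator has no term below 135s^2 — 2 poles at s=0, type 2.
K_a = lim_{s→0} s^2·G(s) = 10·4·7 / 135 = 56/27.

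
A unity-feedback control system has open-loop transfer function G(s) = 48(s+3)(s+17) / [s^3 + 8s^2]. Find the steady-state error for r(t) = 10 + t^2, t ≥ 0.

The denominator has no term below 8s^2 — 2 poles at s=0, type 2. Taking each input component in turn:
  • 10: tracked with zero error.
  • t^2: e_ss = 2/K_a with K_a=306 → 1/153.
Total e_ss = 1/153.

1/153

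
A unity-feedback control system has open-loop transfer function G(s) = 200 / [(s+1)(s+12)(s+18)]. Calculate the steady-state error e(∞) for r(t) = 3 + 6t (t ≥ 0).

infinity

G(s) has no factors of s in the denominator, so the system is type 0. Taking each input component in turn:
  • 3: e_ss = 3/(1+K_p) with K_p=25/27 → 81/52.
  • 6t: a type-0 system cannot track it, e_ss → ∞.
The unbounded component dominates.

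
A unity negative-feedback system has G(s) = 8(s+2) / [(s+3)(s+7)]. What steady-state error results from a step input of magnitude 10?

No free integrators in G(s): this is a type 0 system.
K_p = lim_{s→0} G(s) = 8·2 / (3·7) = 16/21.
e_ss = 10/(1 + K_p) = 10/(37/21) = 210/37.

210/37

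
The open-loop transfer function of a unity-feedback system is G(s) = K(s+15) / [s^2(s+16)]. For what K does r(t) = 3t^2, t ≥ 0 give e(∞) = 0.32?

20

Two free integrators in G(s): this is a type 2 system.
K_a = lim_{s→0} s^2·G(s) = K·15 / (16) = 0.9375·K.
e_ss = 6/K_a = 0.32 ⇒ K_a = 18.75 ⇒ K = 18.75/0.9375 = 20.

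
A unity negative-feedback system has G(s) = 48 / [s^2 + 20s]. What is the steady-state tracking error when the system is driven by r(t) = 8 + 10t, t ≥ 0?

Factoring s from the denominator leaves a polynomial with constant term 20, so the system is type 1. Treating each term separately:
  • 8: tracked with zero error.
  • 10t: e_ss = 10/K_v with K_v=2.4 → 25/6.
Total e_ss = 25/6.

25/6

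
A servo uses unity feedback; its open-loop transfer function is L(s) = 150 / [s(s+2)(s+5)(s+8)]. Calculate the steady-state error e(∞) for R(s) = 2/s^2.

One free integrator in L(s): this is a type 1 system.
K_v = lim_{s→0} s·L(s) = 150 / (2·5·8) = 1.875.
e_ss = 2/K_v = 2/1.875 = 16/15.

16/15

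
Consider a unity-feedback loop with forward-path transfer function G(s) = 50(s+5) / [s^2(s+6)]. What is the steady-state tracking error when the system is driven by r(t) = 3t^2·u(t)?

0.144

Two free integrators in G(s): this is a type 2 system.
K_a = lim_{s→0} s^2·G(s) = 50·5 / (6) = 125/3.
r(t) = 3t^2 gives R(s) = 6/s^3.
e_ss = 6/K_a = 6/(125/3) = 0.144.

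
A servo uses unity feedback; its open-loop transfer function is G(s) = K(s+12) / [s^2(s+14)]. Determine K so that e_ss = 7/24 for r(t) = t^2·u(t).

The open loop has two poles at the origin → type 2 system.
K_a = lim_{s→0} s^2·G(s) = K·12 / (14) = (6/7)·K.
e_ss = 2/K_a = 7/24 ⇒ K_a = 48/7 ⇒ K = (48/7)/(6/7) = 8.

8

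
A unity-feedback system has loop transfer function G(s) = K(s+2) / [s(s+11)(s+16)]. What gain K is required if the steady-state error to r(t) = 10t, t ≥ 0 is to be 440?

2

One free integrator in G(s): this is a type 1 system.
K_v = lim_{s→0} s·G(s) = K·2 / (11·16) = (1/88)·K.
e_ss = 10/K_v = 440 ⇒ K_v = 1/44 ⇒ K = (1/44)/(1/88) = 2.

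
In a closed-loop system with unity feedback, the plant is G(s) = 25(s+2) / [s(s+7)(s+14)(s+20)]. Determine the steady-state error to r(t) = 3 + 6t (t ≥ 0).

One free integrator in G(s): this is a type 1 system. Taking each input component in turn:
  • 3: tracked with zero error.
  • 6t: e_ss = 6/K_v with K_v=5/196 → 235.2.
Total e_ss = 235.2.

235.2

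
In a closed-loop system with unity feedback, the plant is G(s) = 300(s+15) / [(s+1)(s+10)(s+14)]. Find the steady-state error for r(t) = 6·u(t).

No free integrators in G(s): this is a type 0 system.
K_p = lim_{s→0} G(s) = 300·15 / (1·10·14) = 225/7.
e_ss = 6/(1 + K_p) = 6/(232/7) = 21/116.

21/116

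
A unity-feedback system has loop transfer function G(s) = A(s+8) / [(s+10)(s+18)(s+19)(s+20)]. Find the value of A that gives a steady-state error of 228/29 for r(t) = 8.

150

The open loop has no poles at the origin → type 0 system.
K_p = lim_{s→0} G(s) = A·8 / (10·18·19·20) = (1/8550)·A.
e_ss = 8/(1 + K_p) = 228/29 ⇒ 1 + (1/8550)·A = 58/57 ⇒ A = 150.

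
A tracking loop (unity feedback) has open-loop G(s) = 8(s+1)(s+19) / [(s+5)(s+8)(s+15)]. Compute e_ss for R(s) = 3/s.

225/94

The open loop has no poles at the origin → type 0 system.
K_p = lim_{s→0} G(s) = 8·1·19 / (5·8·15) = 19/75.
e_ss = 3/(1 + K_p) = 3/(94/75) = 225/94.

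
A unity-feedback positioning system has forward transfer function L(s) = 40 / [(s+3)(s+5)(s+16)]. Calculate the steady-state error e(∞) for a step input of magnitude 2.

12/7

System type = 0 (no poles at s=0).
K_p = lim_{s→0} L(s) = 40 / (3·5·16) = 1/6.
e_ss = 2/(1 + K_p) = 2/(7/6) = 12/7.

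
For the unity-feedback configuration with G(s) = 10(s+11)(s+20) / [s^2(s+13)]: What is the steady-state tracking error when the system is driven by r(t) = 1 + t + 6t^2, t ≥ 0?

The open loop has two poles at the origin → type 2 system. By superposition:
  • 1: tracked with zero error.
  • t: tracked with zero error.
  • 6t^2: e_ss = 12/K_a with K_a=2200/13 → 39/550.
Total e_ss = 39/550.

39/550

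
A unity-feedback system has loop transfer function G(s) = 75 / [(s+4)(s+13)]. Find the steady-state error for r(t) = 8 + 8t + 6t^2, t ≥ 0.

System type = 0 (no poles at s=0). Taking each input component in turn:
  • 8: e_ss = 8/(1+K_p) with K_p=75/52 → 416/127.
  • 8t: a type-0 system cannot track it, e_ss → ∞.
  • 6t^2: a type-0 system cannot track it, e_ss → ∞.
The unbounded component dominates.

infinity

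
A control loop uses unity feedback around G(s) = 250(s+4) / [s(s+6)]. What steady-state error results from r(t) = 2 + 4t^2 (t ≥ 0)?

infinity

System type = 1 (one pole at s=0). Treating each term separately:
  • 2: tracked with zero error.
  • 4t^2: a type-1 system cannot track it, e_ss → ∞.
The unbounded component dominates.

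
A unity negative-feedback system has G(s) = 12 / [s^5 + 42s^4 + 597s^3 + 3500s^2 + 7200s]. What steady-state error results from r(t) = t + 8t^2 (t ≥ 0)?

Factoring s from the denominator leaves a polynomial with constant term 7200, so the system is type 1. By superposition:
  • t: e_ss = 1/K_v with K_v=1/600 → 600.
  • 8t^2: a type-1 system cannot track it, e_ss → ∞.
The unbounded component dominates.

infinity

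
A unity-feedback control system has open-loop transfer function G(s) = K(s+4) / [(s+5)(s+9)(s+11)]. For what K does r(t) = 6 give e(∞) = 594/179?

100

The open loop has no poles at the origin → type 0 system.
K_p = lim_{s→0} G(s) = K·4 / (5·9·11) = (4/495)·K.
e_ss = 6/(1 + K_p) = 594/179 ⇒ 1 + (4/495)·K = 179/99 ⇒ K = 100.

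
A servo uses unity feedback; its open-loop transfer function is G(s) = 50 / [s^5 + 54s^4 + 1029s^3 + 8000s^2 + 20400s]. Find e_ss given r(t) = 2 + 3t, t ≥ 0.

The denominator has no term below 20400s — 1 pole at s=0, type 1. Taking each input component in turn:
  • 2: tracked with zero error.
  • 3t: e_ss = 3/K_v with K_v=1/408 → 1224.
Total e_ss = 1224.

1224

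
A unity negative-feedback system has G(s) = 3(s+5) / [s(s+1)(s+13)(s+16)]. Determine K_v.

The open loop has one pole at the origin → type 1 system.
K_v = lim_{s→0} s·G(s) = 3·5 / (1·13·16) = 15/208.

15/208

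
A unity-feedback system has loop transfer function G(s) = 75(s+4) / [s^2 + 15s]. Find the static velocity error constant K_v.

The denominator has no term below 15s — 1 pole at s=0, type 1.
K_v = lim_{s→0} s·G(s) = 75·4 / 15 = 20.

20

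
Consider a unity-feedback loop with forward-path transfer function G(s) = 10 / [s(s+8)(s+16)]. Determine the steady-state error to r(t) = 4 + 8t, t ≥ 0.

The open loop has one pole at the origin → type 1 system. Treating each term separately:
  • 4: tracked with zero error.
  • 8t: e_ss = 8/K_v with K_v=5/64 → 102.4.
Total e_ss = 102.4.

102.4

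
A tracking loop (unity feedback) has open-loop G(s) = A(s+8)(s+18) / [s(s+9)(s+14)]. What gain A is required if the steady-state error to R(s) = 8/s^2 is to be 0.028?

250

G(s) has one factor of s in the denominator, so the system is type 1.
K_v = lim_{s→0} s·G(s) = A·8·18 / (9·14) = (8/7)·A.
e_ss = 8/K_v = 0.028 ⇒ K_v = 2000/7 ⇒ A = (2000/7)/(8/7) = 250.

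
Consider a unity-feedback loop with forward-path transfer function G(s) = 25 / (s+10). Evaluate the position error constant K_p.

2.5

System type = 0 (no poles at s=0).
K_p = lim_{s→0} G(s) = 25 / (10) = 2.5.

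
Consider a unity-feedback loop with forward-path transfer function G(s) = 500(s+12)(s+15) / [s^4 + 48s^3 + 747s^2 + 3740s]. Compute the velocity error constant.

Lowest-order denominator term is 3740s, so the open loop has 1 pole at the origin → type 1 system.
K_v = lim_{s→0} s·G(s) = 500·12·15 / 3740 = 4500/187.

4500/187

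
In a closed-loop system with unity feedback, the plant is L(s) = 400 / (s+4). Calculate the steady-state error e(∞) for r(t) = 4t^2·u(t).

infinity

L(s) has no factors of s in the denominator, so the system is type 0.
K_a = lim_{s→0} s^2·L(s) = 0; the steady-state error to this parabolic input grows without bound.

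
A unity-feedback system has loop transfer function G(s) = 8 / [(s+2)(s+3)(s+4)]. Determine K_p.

1/3

System type = 0 (no poles at s=0).
K_p = lim_{s→0} G(s) = 8 / (2·3·4) = 1/3.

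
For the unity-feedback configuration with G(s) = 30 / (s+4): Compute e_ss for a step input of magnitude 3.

6/17

System type = 0 (no poles at s=0).
K_p = lim_{s→0} G(s) = 30 / (4) = 7.5.
e_ss = 3/(1 + K_p) = 3/8.5 = 6/17.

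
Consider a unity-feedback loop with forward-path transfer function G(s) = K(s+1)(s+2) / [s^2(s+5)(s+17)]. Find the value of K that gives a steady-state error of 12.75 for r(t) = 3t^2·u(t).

20

G(s) has two factors of s in the denominator, so the system is type 2.
K_a = lim_{s→0} s^2·G(s) = K·1·2 / (5·17) = (2/85)·K.
e_ss = 6/K_a = 12.75 ⇒ K_a = 8/17 ⇒ K = (8/17)/(2/85) = 20.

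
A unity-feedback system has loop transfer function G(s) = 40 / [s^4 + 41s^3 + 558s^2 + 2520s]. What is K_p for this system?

K_p = lim_{s→0} G(s); with 1 pole at the origin the limit diverges, so K_p = ∞.

infinity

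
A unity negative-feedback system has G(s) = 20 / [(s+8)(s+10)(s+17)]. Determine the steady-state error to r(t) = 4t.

The open loop has no poles at the origin → type 0 system.
K_v = lim_{s→0} s·G(s) = 0; the steady-state error to this ramp input grows without bound.

infinity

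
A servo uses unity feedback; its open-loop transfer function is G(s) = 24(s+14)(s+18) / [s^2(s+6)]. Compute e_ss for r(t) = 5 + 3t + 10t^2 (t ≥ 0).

5/252

Two free integrators in G(s): this is a type 2 system. Treating each term separately:
  • 5: tracked with zero error.
  • 3t: tracked with zero error.
  • 10t^2: e_ss = 20/K_a with K_a=1008 → 5/252.
Total e_ss = 5/252.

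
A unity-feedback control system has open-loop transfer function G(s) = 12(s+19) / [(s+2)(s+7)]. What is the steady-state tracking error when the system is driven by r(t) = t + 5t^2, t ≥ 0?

G(s) has no factors of s in the denominator, so the system is type 0. By superposition:
  • t: a type-0 system cannot track it, e_ss → ∞.
  • 5t^2: a type-0 system cannot track it, e_ss → ∞.
The unbounded component dominates.

infinity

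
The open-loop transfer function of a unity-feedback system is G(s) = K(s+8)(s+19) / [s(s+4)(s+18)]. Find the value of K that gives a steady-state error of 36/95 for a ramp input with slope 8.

The open loop has one pole at the origin → type 1 system.
K_v = lim_{s→0} s·G(s) = K·8·19 / (4·18) = (19/9)·K.
e_ss = 8/K_v = 36/95 ⇒ K_v = 190/9 ⇒ K = (190/9)/(19/9) = 10.

10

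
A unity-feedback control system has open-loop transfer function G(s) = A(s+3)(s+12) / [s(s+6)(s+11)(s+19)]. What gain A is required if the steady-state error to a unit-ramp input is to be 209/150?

One free integrator in G(s): this is a type 1 system.
K_v = lim_{s→0} s·G(s) = A·3·12 / (6·11·19) = (6/209)·A.
e_ss = 1/K_v = 209/150 ⇒ K_v = 150/209 ⇒ A = (150/209)/(6/209) = 25.

25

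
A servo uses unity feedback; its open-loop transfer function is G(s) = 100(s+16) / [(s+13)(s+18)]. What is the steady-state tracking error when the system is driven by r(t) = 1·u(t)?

The open loop has no poles at the origin → type 0 system.
K_p = lim_{s→0} G(s) = 100·16 / (13·18) = 800/117.
e_ss = 1/(1 + K_p) = 1/(917/117) = 117/917.

117/917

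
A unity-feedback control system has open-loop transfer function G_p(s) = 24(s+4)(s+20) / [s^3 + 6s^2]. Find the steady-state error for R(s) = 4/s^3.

0.0125

Factoring s^2 from the denominator leaves a polynomial with constant term 6, so the system is type 2.
K_a = lim_{s→0} s^2·G_p(s) = 24·4·20 / 6 = 320.
r(t) = 2t^2 gives R(s) = 4/s^3.
e_ss = 4/K_a = 4/320 = 0.0125.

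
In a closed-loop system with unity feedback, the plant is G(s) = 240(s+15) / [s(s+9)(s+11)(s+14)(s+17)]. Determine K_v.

200/1309

G(s) has one factor of s in the denominator, so the system is type 1.
K_v = lim_{s→0} s·G(s) = 240·15 / (9·11·14·17) = 200/1309.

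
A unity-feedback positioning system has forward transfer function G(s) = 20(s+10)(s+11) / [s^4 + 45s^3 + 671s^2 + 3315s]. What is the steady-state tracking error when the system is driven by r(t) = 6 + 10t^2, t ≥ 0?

infinity

The denominator has no term below 3315s — 1 pole at s=0, type 1. By superposition:
  • 6: tracked with zero error.
  • 10t^2: a type-1 system cannot track it, e_ss → ∞.
The unbounded component dominates.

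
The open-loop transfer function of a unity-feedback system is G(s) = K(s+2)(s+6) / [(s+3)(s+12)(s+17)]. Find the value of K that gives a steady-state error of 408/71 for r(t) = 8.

The open loop has no poles at the origin → type 0 system.
K_p = lim_{s→0} G(s) = K·2·6 / (3·12·17) = (1/51)·K.
e_ss = 8/(1 + K_p) = 408/71 ⇒ 1 + (1/51)·K = 71/51 ⇒ K = 20.

20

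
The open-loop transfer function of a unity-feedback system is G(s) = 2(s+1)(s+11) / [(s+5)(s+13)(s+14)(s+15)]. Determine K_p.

No free integrators in G(s): this is a type 0 system.
K_p = lim_{s→0} G(s) = 2·1·11 / (5·13·14·15) = 11/6825.

11/6825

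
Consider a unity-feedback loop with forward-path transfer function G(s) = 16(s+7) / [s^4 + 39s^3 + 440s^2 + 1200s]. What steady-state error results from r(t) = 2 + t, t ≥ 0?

Lowest-order denominator term is 1200s, so the open loop has 1 pole at the origin → type 1 system. Treating each term separately:
  • 2: tracked with zero error.
  • t: e_ss = 1/K_v with K_v=7/75 → 75/7.
Total e_ss = 75/7.

75/7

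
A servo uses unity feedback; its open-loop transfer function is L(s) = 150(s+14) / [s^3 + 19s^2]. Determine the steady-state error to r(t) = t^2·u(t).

Factoring s^2 from the denominator leaves a polynomial with constant term 19, so the system is type 2.
K_a = lim_{s→0} s^2·L(s) = 150·14 / 19 = 2100/19.
r(t) = t^2 gives R(s) = 2/s^3.
e_ss = 2/K_a = 2/(2100/19) = 19/1050.

19/1050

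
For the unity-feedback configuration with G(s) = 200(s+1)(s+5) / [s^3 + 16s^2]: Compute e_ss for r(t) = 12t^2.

0.384

Lowest-order denominator term is 16s^2, so the open loop has 2 poles at the origin → type 2 system.
K_a = lim_{s→0} s^2·G(s) = 200·1·5 / 16 = 62.5.
r(t) = 12t^2 gives R(s) = 24/s^3.
e_ss = 24/K_a = 24/62.5 = 0.384.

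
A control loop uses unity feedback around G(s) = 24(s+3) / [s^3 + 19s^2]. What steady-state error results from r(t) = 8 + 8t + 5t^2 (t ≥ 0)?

The denominator has no term below 19s^2 — 2 poles at s=0, type 2. Treating each term separately:
  • 8: tracked with zero error.
  • 8t: tracked with zero error.
  • 5t^2: e_ss = 10/K_a with K_a=72/19 → 95/36.
Total e_ss = 95/36.

95/36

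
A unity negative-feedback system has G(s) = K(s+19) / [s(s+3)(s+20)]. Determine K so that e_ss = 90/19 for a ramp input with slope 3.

2

G(s) has one factor of s in the denominator, so the system is type 1.
K_v = lim_{s→0} s·G(s) = K·19 / (3·20) = (19/60)·K.
e_ss = 3/K_v = 90/19 ⇒ K_v = 19/30 ⇒ K = (19/30)/(19/60) = 2.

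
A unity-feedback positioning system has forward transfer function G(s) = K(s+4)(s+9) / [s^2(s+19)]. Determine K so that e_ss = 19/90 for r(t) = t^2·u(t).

System type = 2 (two poles at s=0).
K_a = lim_{s→0} s^2·G(s) = K·4·9 / (19) = (36/19)·K.
e_ss = 2/K_a = 19/90 ⇒ K_a = 180/19 ⇒ K = (180/19)/(36/19) = 5.

5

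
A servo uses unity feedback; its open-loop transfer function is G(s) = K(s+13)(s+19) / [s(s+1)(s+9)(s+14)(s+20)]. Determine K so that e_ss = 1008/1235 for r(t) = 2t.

25

System type = 1 (one pole at s=0).
K_v = lim_{s→0} s·G(s) = K·13·19 / (1·9·14·20) = (247/2520)·K.
e_ss = 2/K_v = 1008/1235 ⇒ K_v = 1235/504 ⇒ K = (1235/504)/(247/2520) = 25.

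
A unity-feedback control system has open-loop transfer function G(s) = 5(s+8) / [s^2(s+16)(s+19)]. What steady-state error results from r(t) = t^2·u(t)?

System type = 2 (two poles at s=0).
K_a = lim_{s→0} s^2·G(s) = 5·8 / (16·19) = 5/38.
r(t) = t^2 gives R(s) = 2/s^3.
e_ss = 2/K_a = 2/(5/38) = 15.2.

15.2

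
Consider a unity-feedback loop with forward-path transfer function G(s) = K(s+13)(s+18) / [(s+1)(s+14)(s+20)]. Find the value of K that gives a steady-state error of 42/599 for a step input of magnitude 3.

G(s) has no factors of s in the denominator, so the system is type 0.
K_p = lim_{s→0} G(s) = K·13·18 / (1·14·20) = (117/140)·K.
e_ss = 3/(1 + K_p) = 42/599 ⇒ 1 + (117/140)·K = 599/14 ⇒ K = 50.

50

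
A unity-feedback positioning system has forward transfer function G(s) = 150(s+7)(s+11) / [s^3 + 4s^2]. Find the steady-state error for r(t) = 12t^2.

16/1925

The denominator has no term below 4s^2 — 2 poles at s=0, type 2.
K_a = lim_{s→0} s^2·G(s) = 150·7·11 / 4 = 2887.5.
r(t) = 12t^2 gives R(s) = 24/s^3.
e_ss = 24/K_a = 24/2887.5 = 16/1925.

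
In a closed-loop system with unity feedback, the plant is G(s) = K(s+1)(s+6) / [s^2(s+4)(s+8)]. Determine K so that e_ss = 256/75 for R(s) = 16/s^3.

G(s) has two factors of s in the denominator, so the system is type 2.
K_a = lim_{s→0} s^2·G(s) = K·1·6 / (4·8) = 0.1875·K.
e_ss = 16/K_a = 256/75 ⇒ K_a = 4.6875 ⇒ K = 4.6875/0.1875 = 25.

25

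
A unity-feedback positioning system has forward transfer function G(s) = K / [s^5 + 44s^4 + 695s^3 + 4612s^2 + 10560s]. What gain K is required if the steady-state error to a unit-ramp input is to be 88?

120

The denominator has no term below 10560s — 1 pole at s=0, type 1.
K_v = lim_{s→0} s·G(s) = K / 10560 = (1/10560)·K.
e_ss = 1/K_v = 88 ⇒ K_v = 1/88 ⇒ K = (1/88)/(1/10560) = 120.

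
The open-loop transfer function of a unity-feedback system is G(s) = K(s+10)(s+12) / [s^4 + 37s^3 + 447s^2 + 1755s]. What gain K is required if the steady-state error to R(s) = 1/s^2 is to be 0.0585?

Lowest-order denominator term is 1755s, so the open loop has 1 pole at the origin → type 1 system.
K_v = lim_{s→0} s·G(s) = K·10·12 / 1755 = (8/117)·K.
e_ss = 1/K_v = 0.0585 ⇒ K_v = 2000/117 ⇒ K = (2000/117)/(8/117) = 250.

250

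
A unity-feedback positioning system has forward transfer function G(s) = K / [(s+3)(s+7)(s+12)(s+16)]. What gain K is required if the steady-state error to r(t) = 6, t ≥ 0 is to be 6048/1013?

20

System type = 0 (no poles at s=0).
K_p = lim_{s→0} G(s) = K / (3·7·12·16) = (1/4032)·K.
e_ss = 6/(1 + K_p) = 6048/1013 ⇒ 1 + (1/4032)·K = 1013/1008 ⇒ K = 20.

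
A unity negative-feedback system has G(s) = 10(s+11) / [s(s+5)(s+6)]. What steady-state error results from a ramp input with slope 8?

24/11

The open loop has one pole at the origin → type 1 system.
K_v = lim_{s→0} s·G(s) = 10·11 / (5·6) = 11/3.
e_ss = 8/K_v = 8/(11/3) = 24/11.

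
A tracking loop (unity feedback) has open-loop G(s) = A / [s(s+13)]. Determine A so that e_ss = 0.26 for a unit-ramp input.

50

System type = 1 (one pole at s=0).
K_v = lim_{s→0} s·G(s) = A / (13) = (1/13)·A.
e_ss = 1/K_v = 0.26 ⇒ K_v = 50/13 ⇒ A = (50/13)/(1/13) = 50.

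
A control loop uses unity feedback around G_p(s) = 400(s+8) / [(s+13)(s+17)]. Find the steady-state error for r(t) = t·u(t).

No free integrators in G_p(s): this is a type 0 system.
For a type-0 system K_v = 0, so e_ss to a ramp input is unbounded.

infinity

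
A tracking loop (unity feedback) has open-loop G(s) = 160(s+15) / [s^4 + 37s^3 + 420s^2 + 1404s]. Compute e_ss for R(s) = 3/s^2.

The denominator has no term below 1404s — 1 pole at s=0, type 1.
K_v = lim_{s→0} s·G(s) = 160·15 / 1404 = 200/117.
e_ss = 3/K_v = 3/(200/117) = 1.755.

1.755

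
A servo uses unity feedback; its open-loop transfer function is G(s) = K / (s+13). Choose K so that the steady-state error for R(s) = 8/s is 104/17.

4

The open loop has no poles at the origin → type 0 system.
K_p = lim_{s→0} G(s) = K / (13) = (1/13)·K.
e_ss = 8/(1 + K_p) = 104/17 ⇒ 1 + (1/13)·K = 17/13 ⇒ K = 4.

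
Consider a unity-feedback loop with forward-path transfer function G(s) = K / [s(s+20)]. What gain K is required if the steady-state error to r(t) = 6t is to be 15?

G(s) has one factor of s in the denominator, so the system is type 1.
K_v = lim_{s→0} s·G(s) = K / (20) = 0.05·K.
e_ss = 6/K_v = 15 ⇒ K_v = 0.4 ⇒ K = 0.4/0.05 = 8.

8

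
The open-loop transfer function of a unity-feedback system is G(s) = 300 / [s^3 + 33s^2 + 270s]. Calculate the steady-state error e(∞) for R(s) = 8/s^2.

Lowest-order denominator term is 270s, so the open loop has 1 pole at the origin → type 1 system.
K_v = lim_{s→0} s·G(s) = 300 / 270 = 10/9.
e_ss = 8/K_v = 8/(10/9) = 7.2.

7.2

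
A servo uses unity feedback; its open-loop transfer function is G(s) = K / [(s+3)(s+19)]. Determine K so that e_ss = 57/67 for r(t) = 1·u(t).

System type = 0 (no poles at s=0).
K_p = lim_{s→0} G(s) = K / (3·19) = (1/57)·K.
e_ss = 1/(1 + K_p) = 57/67 ⇒ 1 + (1/57)·K = 67/57 ⇒ K = 10.

10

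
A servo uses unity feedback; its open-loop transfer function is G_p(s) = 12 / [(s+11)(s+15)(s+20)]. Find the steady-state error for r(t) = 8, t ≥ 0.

550/69

The open loop has no poles at the origin → type 0 system.
K_p = lim_{s→0} G_p(s) = 12 / (11·15·20) = 1/275.
e_ss = 8/(1 + K_p) = 8/(276/275) = 550/69.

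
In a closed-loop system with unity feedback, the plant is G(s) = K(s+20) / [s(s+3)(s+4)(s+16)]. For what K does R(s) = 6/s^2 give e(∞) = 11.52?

5

G(s) has one factor of s in the denominator, so the system is type 1.
K_v = lim_{s→0} s·G(s) = K·20 / (3·4·16) = (5/48)·K.
e_ss = 6/K_v = 11.52 ⇒ K_v = 25/48 ⇒ K = (25/48)/(5/48) = 5.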